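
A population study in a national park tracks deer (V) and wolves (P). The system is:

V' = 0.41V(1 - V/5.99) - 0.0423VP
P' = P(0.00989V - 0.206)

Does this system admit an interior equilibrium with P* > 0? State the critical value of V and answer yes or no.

Threshold V = 20.8; K < 20.8, so no, the predator goes extinct.

The predator equation gives dP/dt > 0 only when V > 0.206/0.00989 = 20.8.
Without the predator, V → K = 5.99. Since 5.99 < 20.8, the predator cannot invade.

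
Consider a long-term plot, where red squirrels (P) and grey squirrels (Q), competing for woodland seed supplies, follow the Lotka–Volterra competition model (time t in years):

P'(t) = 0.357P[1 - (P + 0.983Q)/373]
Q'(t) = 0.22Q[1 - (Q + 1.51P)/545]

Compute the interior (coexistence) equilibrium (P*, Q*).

Setting both brackets to zero gives the nullclines P + 0.983Q = 373 and 1.51P + Q = 545.
Substituting Q = 545 - 1.51P into the first: P(1 - 0.983·1.51) = 373 - 0.983·545.
So P* = -163/-0.484 = 336, and then Q* = 545 - 1.51·336 = 37.6.

P* ≈ 336, Q* ≈ 37.6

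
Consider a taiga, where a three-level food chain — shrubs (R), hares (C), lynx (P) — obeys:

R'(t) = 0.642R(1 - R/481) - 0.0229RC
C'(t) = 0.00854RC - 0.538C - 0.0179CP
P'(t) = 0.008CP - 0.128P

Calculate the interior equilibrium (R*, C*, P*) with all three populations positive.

R* ≈ 206, C* ≈ 16, P* ≈ 68.5

From dP/dt = 0: 0.008C* = 0.128, so C* = 16.
From dR/dt = 0: 0.642(1 - R*/481) = 0.0229·16, giving R* = 481·(1 - 0.571) = 206.
From dC/dt = 0: 0.00854·206 - 0.538 = 0.0179P*, so P* = 1.23/0.0179 = 68.5.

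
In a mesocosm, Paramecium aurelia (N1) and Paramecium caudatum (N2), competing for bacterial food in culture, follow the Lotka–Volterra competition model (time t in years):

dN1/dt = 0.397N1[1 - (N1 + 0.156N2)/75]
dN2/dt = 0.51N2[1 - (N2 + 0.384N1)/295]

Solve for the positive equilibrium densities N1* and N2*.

N1* ≈ 30.8, N2* ≈ 283

Setting both brackets to zero gives the nullclines N1 + 0.156N2 = 75 and 0.384N1 + N2 = 295.
Substituting N2 = 295 - 0.384N1 into the first: N1(1 - 0.156·0.384) = 75 - 0.156·295.
So N1* = 29/0.94 = 30.8, and then N2* = 295 - 0.384·30.8 = 283.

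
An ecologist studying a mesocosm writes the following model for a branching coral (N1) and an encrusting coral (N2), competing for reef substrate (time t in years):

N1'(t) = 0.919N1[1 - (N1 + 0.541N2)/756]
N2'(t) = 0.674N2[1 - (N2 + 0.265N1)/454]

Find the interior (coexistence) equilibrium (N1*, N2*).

N1* ≈ 596, N2* ≈ 296

Setting both brackets to zero gives the nullclines N1 + 0.541N2 = 756 and 0.265N1 + N2 = 454.
Substituting N2 = 454 - 0.265N1 into the first: N1(1 - 0.541·0.265) = 756 - 0.541·454.
So N1* = 510/0.857 = 596, and then N2* = 454 - 0.265·596 = 296.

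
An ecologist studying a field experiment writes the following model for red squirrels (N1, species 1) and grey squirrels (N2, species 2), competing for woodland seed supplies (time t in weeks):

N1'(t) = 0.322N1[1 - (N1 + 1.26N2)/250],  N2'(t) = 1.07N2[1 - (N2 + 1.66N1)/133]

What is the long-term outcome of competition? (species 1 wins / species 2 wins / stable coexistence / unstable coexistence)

Compare the nullcline intercepts: K1/α12 = 250/1.26 = 198 > K2 = 133; K2/α21 = 133/1.66 = 80.1 < K1 = 250.
Since the inequalities point opposite ways, species 1 can invade but species 2 cannot.

species 1 excludes species 2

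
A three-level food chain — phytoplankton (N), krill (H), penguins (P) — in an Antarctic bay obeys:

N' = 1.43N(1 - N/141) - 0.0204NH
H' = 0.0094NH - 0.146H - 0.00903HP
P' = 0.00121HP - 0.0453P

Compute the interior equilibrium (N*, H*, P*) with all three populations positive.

N* ≈ 65.7, H* ≈ 37.4, P* ≈ 52.2

From dP/dt = 0: 0.00121H* = 0.0453, so H* = 37.4.
From dN/dt = 0: 1.43(1 - N*/141) = 0.0204·37.4, giving N* = 141·(1 - 0.534) = 65.7.
From dH/dt = 0: 0.0094·65.7 - 0.146 = 0.00903P*, so P* = 0.472/0.00903 = 52.2.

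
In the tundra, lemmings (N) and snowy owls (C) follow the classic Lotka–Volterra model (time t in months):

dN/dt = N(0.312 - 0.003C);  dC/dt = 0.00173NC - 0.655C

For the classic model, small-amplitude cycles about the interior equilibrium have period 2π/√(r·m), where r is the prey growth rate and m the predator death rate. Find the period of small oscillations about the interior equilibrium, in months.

T ≈ 13.9 months

Here r = 0.312 and m = 0.655, so r·m = 0.204.
ω = √0.204 = 0.452 per month, hence T = 2π/ω ≈ 13.9 months.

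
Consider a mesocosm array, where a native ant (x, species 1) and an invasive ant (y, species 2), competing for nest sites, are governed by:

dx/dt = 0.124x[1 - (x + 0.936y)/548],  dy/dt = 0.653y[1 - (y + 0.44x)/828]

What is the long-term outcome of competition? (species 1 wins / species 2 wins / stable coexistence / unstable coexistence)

Compare the nullcline intercepts: K1/α12 = 548/0.936 = 585 < K2 = 828; K2/α21 = 828/0.44 = 1880 > K1 = 548.
Since the inequalities point opposite ways, species 2 can invade but species 1 cannot.

species 2 excludes species 1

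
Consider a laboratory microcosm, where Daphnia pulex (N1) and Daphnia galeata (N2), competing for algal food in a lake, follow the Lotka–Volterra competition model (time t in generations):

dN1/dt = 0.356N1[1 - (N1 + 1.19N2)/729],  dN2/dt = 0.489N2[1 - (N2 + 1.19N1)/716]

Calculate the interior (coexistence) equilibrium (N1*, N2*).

N1* ≈ 296, N2* ≈ 364

Setting both brackets to zero gives the nullclines N1 + 1.19N2 = 729 and 1.19N1 + N2 = 716.
Substituting N2 = 716 - 1.19N1 into the first: N1(1 - 1.19·1.19) = 729 - 1.19·716.
So N1* = -123/-0.416 = 296, and then N2* = 716 - 1.19·296 = 364.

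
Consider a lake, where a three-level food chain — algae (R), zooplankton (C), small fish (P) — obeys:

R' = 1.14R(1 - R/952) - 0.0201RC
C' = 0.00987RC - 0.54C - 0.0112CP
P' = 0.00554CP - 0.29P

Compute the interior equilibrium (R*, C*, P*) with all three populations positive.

From dP/dt = 0: 0.00554C* = 0.29, so C* = 52.3.
From dR/dt = 0: 1.14(1 - R*/952) = 0.0201·52.3, giving R* = 952·(1 - 0.923) = 73.3.
From dC/dt = 0: 0.00987·73.3 - 0.54 = 0.0112P*, so P* = 0.184/0.0112 = 16.4.

R* ≈ 73.3, C* ≈ 52.3, P* ≈ 16.4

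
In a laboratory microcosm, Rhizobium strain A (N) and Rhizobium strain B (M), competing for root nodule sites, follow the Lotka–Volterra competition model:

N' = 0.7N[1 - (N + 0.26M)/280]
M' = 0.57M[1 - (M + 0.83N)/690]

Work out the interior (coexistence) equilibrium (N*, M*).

Setting both brackets to zero gives the nullclines N + 0.26M = 280 and 0.83N + M = 690.
Substituting M = 690 - 0.83N into the first: N(1 - 0.26·0.83) = 280 - 0.26·690.
So N* = 101/0.784 = 128, and then M* = 690 - 0.83·128 = 584.

N* ≈ 128, M* ≈ 584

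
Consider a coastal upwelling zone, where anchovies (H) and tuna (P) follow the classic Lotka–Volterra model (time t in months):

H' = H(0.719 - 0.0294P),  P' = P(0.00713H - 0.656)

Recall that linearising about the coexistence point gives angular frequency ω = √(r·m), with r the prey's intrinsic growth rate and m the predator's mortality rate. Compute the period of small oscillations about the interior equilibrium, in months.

Here r = 0.719 and m = 0.656, so r·m = 0.472.
ω = √0.472 = 0.687 per month, hence T = 2π/ω ≈ 9.15 months.

T ≈ 9.15 months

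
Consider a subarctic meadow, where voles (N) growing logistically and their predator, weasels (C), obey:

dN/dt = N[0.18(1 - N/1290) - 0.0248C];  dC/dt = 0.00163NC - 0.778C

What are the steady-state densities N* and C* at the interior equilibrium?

N* ≈ 477, C* ≈ 4.57

From dC/dt = 0 with C > 0: 0.00163N* = 0.778, so N* = 477.
Substitute into dN/dt = 0: 0.18(1 - 477/1290) = 0.0248C*.
The bracket is 0.63, giving C* = 0.113/0.0248 = 4.57.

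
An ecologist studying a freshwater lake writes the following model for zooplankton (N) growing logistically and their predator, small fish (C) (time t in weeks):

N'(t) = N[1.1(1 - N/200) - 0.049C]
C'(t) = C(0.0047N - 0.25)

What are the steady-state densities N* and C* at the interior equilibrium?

N* ≈ 53.2, C* ≈ 16.5

From dC/dt = 0 with C > 0: 0.0047N* = 0.25, so N* = 53.2.
Substitute into dN/dt = 0: 1.1(1 - 53.2/200) = 0.049C*.
The bracket is 0.734, giving C* = 0.807/0.049 = 16.5.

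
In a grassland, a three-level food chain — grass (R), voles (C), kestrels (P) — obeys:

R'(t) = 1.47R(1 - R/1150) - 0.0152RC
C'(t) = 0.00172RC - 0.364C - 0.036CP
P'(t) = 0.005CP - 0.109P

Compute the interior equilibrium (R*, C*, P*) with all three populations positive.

From dP/dt = 0: 0.005C* = 0.109, so C* = 21.8.
From dR/dt = 0: 1.47(1 - R*/1150) = 0.0152·21.8, giving R* = 1150·(1 - 0.225) = 891.
From dC/dt = 0: 0.00172·891 - 0.364 = 0.036P*, so P* = 1.17/0.036 = 32.4.

R* ≈ 891, C* ≈ 21.8, P* ≈ 32.4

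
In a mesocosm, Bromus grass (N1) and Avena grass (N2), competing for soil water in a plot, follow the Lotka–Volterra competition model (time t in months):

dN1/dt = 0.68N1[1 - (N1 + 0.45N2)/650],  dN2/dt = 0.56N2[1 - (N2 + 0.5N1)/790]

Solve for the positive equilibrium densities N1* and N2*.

N1* ≈ 380, N2* ≈ 600

Setting both brackets to zero gives the nullclines N1 + 0.45N2 = 650 and 0.5N1 + N2 = 790.
Substituting N2 = 790 - 0.5N1 into the first: N1(1 - 0.45·0.5) = 650 - 0.45·790.
So N1* = 294/0.775 = 380, and then N2* = 790 - 0.5·380 = 600.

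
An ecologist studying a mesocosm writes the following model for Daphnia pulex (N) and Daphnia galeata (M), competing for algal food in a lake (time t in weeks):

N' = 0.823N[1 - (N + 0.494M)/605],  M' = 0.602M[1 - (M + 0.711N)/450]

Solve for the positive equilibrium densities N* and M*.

N* ≈ 590, M* ≈ 30.6

Setting both brackets to zero gives the nullclines N + 0.494M = 605 and 0.711N + M = 450.
Substituting M = 450 - 0.711N into the first: N(1 - 0.494·0.711) = 605 - 0.494·450.
So N* = 383/0.649 = 590, and then M* = 450 - 0.711·590 = 30.6.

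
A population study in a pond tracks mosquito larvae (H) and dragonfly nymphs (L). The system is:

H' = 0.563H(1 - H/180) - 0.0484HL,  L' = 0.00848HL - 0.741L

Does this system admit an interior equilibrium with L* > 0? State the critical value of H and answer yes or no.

Threshold H = 87.4; K > 87.4, so yes, the predator persists.

The predator equation gives dL/dt > 0 only when H > 0.741/0.00848 = 87.4.
Without the predator, H → K = 180. Since 180 > 87.4, the predator can invade and persist.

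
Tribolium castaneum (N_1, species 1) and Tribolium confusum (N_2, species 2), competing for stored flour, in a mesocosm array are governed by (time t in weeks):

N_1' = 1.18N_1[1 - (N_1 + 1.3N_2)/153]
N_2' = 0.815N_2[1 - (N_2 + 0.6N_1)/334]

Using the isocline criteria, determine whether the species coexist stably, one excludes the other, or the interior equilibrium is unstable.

species 2 excludes species 1

Compare the nullcline intercepts: K1/α12 = 153/1.3 = 118 < K2 = 334; K2/α21 = 334/0.6 = 557 > K1 = 153.
Since the inequalities point opposite ways, species 2 can invade but species 1 cannot.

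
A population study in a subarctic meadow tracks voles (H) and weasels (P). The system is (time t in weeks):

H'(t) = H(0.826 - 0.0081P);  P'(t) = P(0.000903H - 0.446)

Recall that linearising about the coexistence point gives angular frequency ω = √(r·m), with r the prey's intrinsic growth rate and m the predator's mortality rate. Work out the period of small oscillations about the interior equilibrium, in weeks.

T ≈ 10.4 weeks

Here r = 0.826 and m = 0.446, so r·m = 0.368.
ω = √0.368 = 0.607 per week, hence T = 2π/ω ≈ 10.4 weeks.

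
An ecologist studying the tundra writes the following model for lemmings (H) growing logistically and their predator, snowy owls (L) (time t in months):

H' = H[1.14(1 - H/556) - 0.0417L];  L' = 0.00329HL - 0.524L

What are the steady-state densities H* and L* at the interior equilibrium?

From dL/dt = 0 with L > 0: 0.00329H* = 0.524, so H* = 159.
Substitute into dH/dt = 0: 1.14(1 - 159/556) = 0.0417L*.
The bracket is 0.714, giving L* = 0.813/0.0417 = 19.5.

H* ≈ 159, L* ≈ 19.5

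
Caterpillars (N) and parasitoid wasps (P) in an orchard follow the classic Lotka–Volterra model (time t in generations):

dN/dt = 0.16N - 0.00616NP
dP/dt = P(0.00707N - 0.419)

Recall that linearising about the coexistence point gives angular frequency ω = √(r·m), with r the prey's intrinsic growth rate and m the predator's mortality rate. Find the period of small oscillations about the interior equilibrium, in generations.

T ≈ 24.3 generations

Here r = 0.16 and m = 0.419, so r·m = 0.067.
ω = √0.067 = 0.259 per generation, hence T = 2π/ω ≈ 24.3 generations.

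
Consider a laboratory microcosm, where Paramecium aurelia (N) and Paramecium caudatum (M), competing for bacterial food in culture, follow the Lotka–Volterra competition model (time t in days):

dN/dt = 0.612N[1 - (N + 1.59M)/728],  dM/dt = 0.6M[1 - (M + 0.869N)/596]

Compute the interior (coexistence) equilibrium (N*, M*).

Setting both brackets to zero gives the nullclines N + 1.59M = 728 and 0.869N + M = 596.
Substituting M = 596 - 0.869N into the first: N(1 - 1.59·0.869) = 728 - 1.59·596.
So N* = -220/-0.382 = 575, and then M* = 596 - 0.869·575 = 96.

N* ≈ 575, M* ≈ 96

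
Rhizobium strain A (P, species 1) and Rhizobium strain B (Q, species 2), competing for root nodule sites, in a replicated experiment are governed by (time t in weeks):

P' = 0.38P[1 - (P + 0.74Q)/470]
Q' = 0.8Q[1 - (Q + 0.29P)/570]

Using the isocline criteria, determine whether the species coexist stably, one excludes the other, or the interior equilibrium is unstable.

Compare the nullcline intercepts: K1/α12 = 470/0.74 = 635 > K2 = 570; K2/α21 = 570/0.29 = 1970 > K1 = 470.
Since both inequalities hold, each species can invade when rare, so the interior equilibrium is stable.

stable coexistence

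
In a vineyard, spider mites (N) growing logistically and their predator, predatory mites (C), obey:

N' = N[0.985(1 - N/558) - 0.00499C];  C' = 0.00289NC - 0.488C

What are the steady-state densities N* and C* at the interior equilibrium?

From dC/dt = 0 with C > 0: 0.00289N* = 0.488, so N* = 169.
Substitute into dN/dt = 0: 0.985(1 - 169/558) = 0.00499C*.
The bracket is 0.697, giving C* = 0.687/0.00499 = 138.

N* ≈ 169, C* ≈ 138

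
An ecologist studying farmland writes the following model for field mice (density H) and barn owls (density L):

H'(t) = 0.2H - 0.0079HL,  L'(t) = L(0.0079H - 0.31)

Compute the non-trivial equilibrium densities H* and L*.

H* ≈ 39.2, L* ≈ 25.3

Set dL/dt = 0 with L > 0: 0.0079H - 0.31 = 0, so H* = 0.31/0.0079 = 39.2.
Set dH/dt = 0 with H > 0: 0.2 - 0.0079L = 0, so L* = 0.2/0.0079 = 25.3.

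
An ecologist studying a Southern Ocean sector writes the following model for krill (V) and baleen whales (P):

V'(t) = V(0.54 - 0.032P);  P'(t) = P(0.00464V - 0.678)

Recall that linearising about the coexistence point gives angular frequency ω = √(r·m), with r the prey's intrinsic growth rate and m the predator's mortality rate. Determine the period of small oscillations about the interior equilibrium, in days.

Here r = 0.54 and m = 0.678, so r·m = 0.366.
ω = √0.366 = 0.605 per day, hence T = 2π/ω ≈ 10.4 days.

T ≈ 10.4 days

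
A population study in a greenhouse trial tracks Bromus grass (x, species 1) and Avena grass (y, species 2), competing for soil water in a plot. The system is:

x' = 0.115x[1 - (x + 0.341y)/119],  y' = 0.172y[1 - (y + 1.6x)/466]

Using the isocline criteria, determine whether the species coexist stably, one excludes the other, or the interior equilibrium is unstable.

Compare the nullcline intercepts: K1/α12 = 119/0.341 = 349 < K2 = 466; K2/α21 = 466/1.6 = 291 > K1 = 119.
Since the inequalities point opposite ways, species 2 can invade but species 1 cannot.

species 2 excludes species 1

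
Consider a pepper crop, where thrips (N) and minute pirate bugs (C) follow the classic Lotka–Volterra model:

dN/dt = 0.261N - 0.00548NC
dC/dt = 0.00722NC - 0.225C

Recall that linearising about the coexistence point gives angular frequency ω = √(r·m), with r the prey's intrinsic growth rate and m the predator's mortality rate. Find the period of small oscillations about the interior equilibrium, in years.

Here r = 0.261 and m = 0.225, so r·m = 0.0587.
ω = √0.0587 = 0.242 per year, hence T = 2π/ω ≈ 25.9 years.

T ≈ 25.9 years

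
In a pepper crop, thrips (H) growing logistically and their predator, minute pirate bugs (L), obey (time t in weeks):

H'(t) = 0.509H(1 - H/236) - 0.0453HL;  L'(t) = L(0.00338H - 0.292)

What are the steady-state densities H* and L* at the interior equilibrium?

From dL/dt = 0 with L > 0: 0.00338H* = 0.292, so H* = 86.4.
Substitute into dH/dt = 0: 0.509(1 - 86.4/236) = 0.0453L*.
The bracket is 0.634, giving L* = 0.323/0.0453 = 7.12.

H* ≈ 86.4, L* ≈ 7.12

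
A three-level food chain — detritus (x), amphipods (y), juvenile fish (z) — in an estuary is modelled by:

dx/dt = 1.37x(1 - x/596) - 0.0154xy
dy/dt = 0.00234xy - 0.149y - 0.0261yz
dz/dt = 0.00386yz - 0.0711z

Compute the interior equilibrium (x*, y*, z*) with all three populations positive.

x* ≈ 473, y* ≈ 18.4, z* ≈ 36.7

From dz/dt = 0: 0.00386y* = 0.0711, so y* = 18.4.
From dx/dt = 0: 1.37(1 - x*/596) = 0.0154·18.4, giving x* = 596·(1 - 0.207) = 473.
From dy/dt = 0: 0.00234·473 - 0.149 = 0.0261z*, so z* = 0.957/0.0261 = 36.7.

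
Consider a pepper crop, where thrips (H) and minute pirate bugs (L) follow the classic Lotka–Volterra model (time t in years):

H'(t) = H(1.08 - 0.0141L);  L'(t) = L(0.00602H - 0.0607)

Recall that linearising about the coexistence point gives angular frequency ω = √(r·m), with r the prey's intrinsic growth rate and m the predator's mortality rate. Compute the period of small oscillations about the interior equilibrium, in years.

T ≈ 24.5 years

Here r = 1.08 and m = 0.0607, so r·m = 0.0656.
ω = √0.0656 = 0.256 per year, hence T = 2π/ω ≈ 24.5 years.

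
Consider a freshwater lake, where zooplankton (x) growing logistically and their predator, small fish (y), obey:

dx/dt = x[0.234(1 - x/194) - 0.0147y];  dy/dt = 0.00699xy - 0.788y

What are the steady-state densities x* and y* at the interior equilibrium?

x* ≈ 113, y* ≈ 6.67

From dy/dt = 0 with y > 0: 0.00699x* = 0.788, so x* = 113.
Substitute into dx/dt = 0: 0.234(1 - 113/194) = 0.0147y*.
The bracket is 0.419, giving y* = 0.098/0.0147 = 6.67.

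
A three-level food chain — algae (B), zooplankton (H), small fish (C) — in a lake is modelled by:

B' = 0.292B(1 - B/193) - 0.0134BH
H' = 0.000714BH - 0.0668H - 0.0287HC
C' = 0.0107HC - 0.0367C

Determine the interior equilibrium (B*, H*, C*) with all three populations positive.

B* ≈ 163, H* ≈ 3.43, C* ≈ 1.72

From dC/dt = 0: 0.0107H* = 0.0367, so H* = 3.43.
From dB/dt = 0: 0.292(1 - B*/193) = 0.0134·3.43, giving B* = 193·(1 - 0.157) = 163.
From dH/dt = 0: 0.000714·163 - 0.0668 = 0.0287C*, so C* = 0.0493/0.0287 = 1.72.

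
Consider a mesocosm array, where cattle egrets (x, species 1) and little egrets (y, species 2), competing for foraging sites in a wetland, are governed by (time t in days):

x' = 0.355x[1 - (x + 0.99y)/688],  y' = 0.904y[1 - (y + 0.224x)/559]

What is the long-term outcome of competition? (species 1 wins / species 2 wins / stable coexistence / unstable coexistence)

Compare the nullcline intercepts: K1/α12 = 688/0.99 = 695 > K2 = 559; K2/α21 = 559/0.224 = 2500 > K1 = 688.
Since both inequalities hold, each species can invade when rare, so the interior equilibrium is stable.

stable coexistence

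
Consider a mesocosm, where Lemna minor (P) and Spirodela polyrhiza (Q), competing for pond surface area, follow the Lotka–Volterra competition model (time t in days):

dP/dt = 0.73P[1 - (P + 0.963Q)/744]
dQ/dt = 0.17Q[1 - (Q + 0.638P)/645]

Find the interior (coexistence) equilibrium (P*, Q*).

Setting both brackets to zero gives the nullclines P + 0.963Q = 744 and 0.638P + Q = 645.
Substituting Q = 645 - 0.638P into the first: P(1 - 0.963·0.638) = 744 - 0.963·645.
So P* = 123/0.386 = 319, and then Q* = 645 - 0.638·319 = 442.

P* ≈ 319, Q* ≈ 442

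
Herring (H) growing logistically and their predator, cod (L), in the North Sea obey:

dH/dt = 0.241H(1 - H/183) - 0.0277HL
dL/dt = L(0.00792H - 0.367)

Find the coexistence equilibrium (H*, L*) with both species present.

From dL/dt = 0 with L > 0: 0.00792H* = 0.367, so H* = 46.3.
Substitute into dH/dt = 0: 0.241(1 - 46.3/183) = 0.0277L*.
The bracket is 0.747, giving L* = 0.18/0.0277 = 6.5.

H* ≈ 46.3, L* ≈ 6.5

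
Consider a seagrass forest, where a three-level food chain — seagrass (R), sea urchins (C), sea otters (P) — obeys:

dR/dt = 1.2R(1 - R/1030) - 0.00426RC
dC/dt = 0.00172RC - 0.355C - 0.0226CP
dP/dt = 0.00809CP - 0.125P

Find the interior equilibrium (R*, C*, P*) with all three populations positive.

From dP/dt = 0: 0.00809C* = 0.125, so C* = 15.5.
From dR/dt = 0: 1.2(1 - R*/1030) = 0.00426·15.5, giving R* = 1030·(1 - 0.0549) = 974.
From dC/dt = 0: 0.00172·974 - 0.355 = 0.0226P*, so P* = 1.32/0.0226 = 58.4.

R* ≈ 974, C* ≈ 15.5, P* ≈ 58.4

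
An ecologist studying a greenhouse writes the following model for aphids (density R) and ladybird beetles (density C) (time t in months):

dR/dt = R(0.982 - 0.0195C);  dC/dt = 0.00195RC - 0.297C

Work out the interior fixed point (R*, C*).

Set dC/dt = 0 with C > 0: 0.00195R - 0.297 = 0, so R* = 0.297/0.00195 = 152.
Set dR/dt = 0 with R > 0: 0.982 - 0.0195C = 0, so C* = 0.982/0.0195 = 50.4.

R* ≈ 152, C* ≈ 50.4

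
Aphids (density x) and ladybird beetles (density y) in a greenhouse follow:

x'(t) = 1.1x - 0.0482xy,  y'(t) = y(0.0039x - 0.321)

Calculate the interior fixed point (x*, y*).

x* ≈ 82.3, y* ≈ 22.8

Set dy/dt = 0 with y > 0: 0.0039x - 0.321 = 0, so x* = 0.321/0.0039 = 82.3.
Set dx/dt = 0 with x > 0: 1.1 - 0.0482y = 0, so y* = 1.1/0.0482 = 22.8.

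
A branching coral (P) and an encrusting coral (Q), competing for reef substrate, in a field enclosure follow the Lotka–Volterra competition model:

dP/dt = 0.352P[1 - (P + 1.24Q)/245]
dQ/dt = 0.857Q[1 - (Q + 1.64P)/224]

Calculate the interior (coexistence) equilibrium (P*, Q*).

P* ≈ 31.7, Q* ≈ 172

Setting both brackets to zero gives the nullclines P + 1.24Q = 245 and 1.64P + Q = 224.
Substituting Q = 224 - 1.64P into the first: P(1 - 1.24·1.64) = 245 - 1.24·224.
So P* = -32.8/-1.03 = 31.7, and then Q* = 224 - 1.64·31.7 = 172.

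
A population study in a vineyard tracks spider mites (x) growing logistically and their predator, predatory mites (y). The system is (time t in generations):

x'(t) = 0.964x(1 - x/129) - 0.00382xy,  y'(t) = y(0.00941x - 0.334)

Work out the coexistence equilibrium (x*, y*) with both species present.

x* ≈ 35.5, y* ≈ 183

From dy/dt = 0 with y > 0: 0.00941x* = 0.334, so x* = 35.5.
Substitute into dx/dt = 0: 0.964(1 - 35.5/129) = 0.00382y*.
The bracket is 0.725, giving y* = 0.699/0.00382 = 183.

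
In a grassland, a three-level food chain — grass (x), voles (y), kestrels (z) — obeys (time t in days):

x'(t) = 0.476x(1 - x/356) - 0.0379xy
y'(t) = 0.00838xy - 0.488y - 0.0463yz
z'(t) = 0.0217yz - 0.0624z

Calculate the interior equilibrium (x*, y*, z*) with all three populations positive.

From dz/dt = 0: 0.0217y* = 0.0624, so y* = 2.88.
From dx/dt = 0: 0.476(1 - x*/356) = 0.0379·2.88, giving x* = 356·(1 - 0.229) = 274.
From dy/dt = 0: 0.00838·274 - 0.488 = 0.0463z*, so z* = 1.81/0.0463 = 39.1.

x* ≈ 274, y* ≈ 2.88, z* ≈ 39.1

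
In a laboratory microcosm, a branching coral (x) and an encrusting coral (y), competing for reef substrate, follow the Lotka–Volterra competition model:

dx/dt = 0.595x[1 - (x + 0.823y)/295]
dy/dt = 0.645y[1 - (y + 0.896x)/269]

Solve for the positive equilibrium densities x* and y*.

Setting both brackets to zero gives the nullclines x + 0.823y = 295 and 0.896x + y = 269.
Substituting y = 269 - 0.896x into the first: x(1 - 0.823·0.896) = 295 - 0.823·269.
So x* = 73.6/0.263 = 280, and then y* = 269 - 0.896·280 = 17.8.

x* ≈ 280, y* ≈ 17.8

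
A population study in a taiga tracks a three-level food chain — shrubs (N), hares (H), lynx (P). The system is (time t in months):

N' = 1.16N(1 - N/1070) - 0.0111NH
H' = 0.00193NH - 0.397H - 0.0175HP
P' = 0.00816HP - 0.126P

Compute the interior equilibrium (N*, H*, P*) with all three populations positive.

From dP/dt = 0: 0.00816H* = 0.126, so H* = 15.4.
From dN/dt = 0: 1.16(1 - N*/1070) = 0.0111·15.4, giving N* = 1070·(1 - 0.148) = 912.
From dH/dt = 0: 0.00193·912 - 0.397 = 0.0175P*, so P* = 1.36/0.0175 = 77.9.

N* ≈ 912, H* ≈ 15.4, P* ≈ 77.9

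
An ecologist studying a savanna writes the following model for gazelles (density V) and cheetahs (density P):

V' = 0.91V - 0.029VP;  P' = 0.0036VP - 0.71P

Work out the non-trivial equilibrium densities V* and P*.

V* ≈ 197, P* ≈ 31.4

Set dP/dt = 0 with P > 0: 0.0036V - 0.71 = 0, so V* = 0.71/0.0036 = 197.
Set dV/dt = 0 with V > 0: 0.91 - 0.029P = 0, so P* = 0.91/0.029 = 31.4.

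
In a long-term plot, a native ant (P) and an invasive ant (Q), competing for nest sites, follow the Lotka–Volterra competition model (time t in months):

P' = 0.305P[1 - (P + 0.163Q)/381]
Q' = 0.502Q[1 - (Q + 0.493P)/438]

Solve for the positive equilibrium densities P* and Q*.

P* ≈ 337, Q* ≈ 272

Setting both brackets to zero gives the nullclines P + 0.163Q = 381 and 0.493P + Q = 438.
Substituting Q = 438 - 0.493P into the first: P(1 - 0.163·0.493) = 381 - 0.163·438.
So P* = 310/0.92 = 337, and then Q* = 438 - 0.493·337 = 272.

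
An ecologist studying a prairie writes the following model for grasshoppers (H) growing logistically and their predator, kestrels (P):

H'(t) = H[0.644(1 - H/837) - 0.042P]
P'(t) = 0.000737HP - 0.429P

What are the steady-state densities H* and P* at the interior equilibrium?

H* ≈ 582, P* ≈ 4.67

From dP/dt = 0 with P > 0: 0.000737H* = 0.429, so H* = 582.
Substitute into dH/dt = 0: 0.644(1 - 582/837) = 0.042P*.
The bracket is 0.305, giving P* = 0.196/0.042 = 4.67.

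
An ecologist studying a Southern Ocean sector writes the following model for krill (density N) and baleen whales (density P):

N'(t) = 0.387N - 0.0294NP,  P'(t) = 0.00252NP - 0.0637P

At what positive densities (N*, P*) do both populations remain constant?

Set dP/dt = 0 with P > 0: 0.00252N - 0.0637 = 0, so N* = 0.0637/0.00252 = 25.3.
Set dN/dt = 0 with N > 0: 0.387 - 0.0294P = 0, so P* = 0.387/0.0294 = 13.2.

N* ≈ 25.3, P* ≈ 13.2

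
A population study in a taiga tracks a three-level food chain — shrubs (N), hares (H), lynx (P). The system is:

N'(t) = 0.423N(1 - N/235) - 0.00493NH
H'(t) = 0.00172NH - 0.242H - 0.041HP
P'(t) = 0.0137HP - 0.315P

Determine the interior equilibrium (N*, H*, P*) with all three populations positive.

From dP/dt = 0: 0.0137H* = 0.315, so H* = 23.
From dN/dt = 0: 0.423(1 - N*/235) = 0.00493·23, giving N* = 235·(1 - 0.268) = 172.
From dH/dt = 0: 0.00172·172 - 0.242 = 0.041P*, so P* = 0.0539/0.041 = 1.31.

N* ≈ 172, H* ≈ 23, P* ≈ 1.31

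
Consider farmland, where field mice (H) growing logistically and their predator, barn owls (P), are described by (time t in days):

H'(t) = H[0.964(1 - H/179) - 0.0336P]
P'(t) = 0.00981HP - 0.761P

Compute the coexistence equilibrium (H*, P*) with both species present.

H* ≈ 77.6, P* ≈ 16.3

From dP/dt = 0 with P > 0: 0.00981H* = 0.761, so H* = 77.6.
Substitute into dH/dt = 0: 0.964(1 - 77.6/179) = 0.0336P*.
The bracket is 0.567, giving P* = 0.546/0.0336 = 16.3.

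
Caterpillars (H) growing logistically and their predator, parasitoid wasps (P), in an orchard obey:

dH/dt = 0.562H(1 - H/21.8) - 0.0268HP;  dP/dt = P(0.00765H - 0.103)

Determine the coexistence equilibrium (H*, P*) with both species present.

H* ≈ 13.5, P* ≈ 8.02

From dP/dt = 0 with P > 0: 0.00765H* = 0.103, so H* = 13.5.
Substitute into dH/dt = 0: 0.562(1 - 13.5/21.8) = 0.0268P*.
The bracket is 0.382, giving P* = 0.215/0.0268 = 8.02.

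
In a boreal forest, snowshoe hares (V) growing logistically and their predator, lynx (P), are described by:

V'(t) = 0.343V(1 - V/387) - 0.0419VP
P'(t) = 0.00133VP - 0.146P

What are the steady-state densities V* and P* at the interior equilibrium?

V* ≈ 110, P* ≈ 5.86

From dP/dt = 0 with P > 0: 0.00133V* = 0.146, so V* = 110.
Substitute into dV/dt = 0: 0.343(1 - 110/387) = 0.0419P*.
The bracket is 0.716, giving P* = 0.246/0.0419 = 5.86.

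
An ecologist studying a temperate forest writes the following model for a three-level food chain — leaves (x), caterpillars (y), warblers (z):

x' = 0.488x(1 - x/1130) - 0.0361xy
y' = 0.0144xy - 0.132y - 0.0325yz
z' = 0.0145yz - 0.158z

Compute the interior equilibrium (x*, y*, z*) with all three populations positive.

x* ≈ 219, y* ≈ 10.9, z* ≈ 93

From dz/dt = 0: 0.0145y* = 0.158, so y* = 10.9.
From dx/dt = 0: 0.488(1 - x*/1130) = 0.0361·10.9, giving x* = 1130·(1 - 0.806) = 219.
From dy/dt = 0: 0.0144·219 - 0.132 = 0.0325z*, so z* = 3.02/0.0325 = 93.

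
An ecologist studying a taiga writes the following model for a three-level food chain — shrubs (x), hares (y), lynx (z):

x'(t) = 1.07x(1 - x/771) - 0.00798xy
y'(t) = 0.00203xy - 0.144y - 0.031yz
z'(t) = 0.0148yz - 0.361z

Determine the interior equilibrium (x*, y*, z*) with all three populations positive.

From dz/dt = 0: 0.0148y* = 0.361, so y* = 24.4.
From dx/dt = 0: 1.07(1 - x*/771) = 0.00798·24.4, giving x* = 771·(1 - 0.182) = 631.
From dy/dt = 0: 0.00203·631 - 0.144 = 0.031z*, so z* = 1.14/0.031 = 36.7.

x* ≈ 631, y* ≈ 24.4, z* ≈ 36.7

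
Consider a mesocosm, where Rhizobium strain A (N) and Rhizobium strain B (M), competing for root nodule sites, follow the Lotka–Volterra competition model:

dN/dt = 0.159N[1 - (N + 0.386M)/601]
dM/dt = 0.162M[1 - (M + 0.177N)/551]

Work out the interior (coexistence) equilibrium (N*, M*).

N* ≈ 417, M* ≈ 477

Setting both brackets to zero gives the nullclines N + 0.386M = 601 and 0.177N + M = 551.
Substituting M = 551 - 0.177N into the first: N(1 - 0.386·0.177) = 601 - 0.386·551.
So N* = 388/0.932 = 417, and then M* = 551 - 0.177·417 = 477.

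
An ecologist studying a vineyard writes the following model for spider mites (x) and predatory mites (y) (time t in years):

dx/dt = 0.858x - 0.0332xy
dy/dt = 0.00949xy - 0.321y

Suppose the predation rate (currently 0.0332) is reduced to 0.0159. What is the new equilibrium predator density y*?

At the interior fixed point, setting dx/dt = 0 with x > 0 fixes y* = (prey growth rate)/(xy coefficient) — independent of the other coefficients.
With the change, y* = 0.858/0.0159 = 54; it rises from 25.8.

y* ≈ 54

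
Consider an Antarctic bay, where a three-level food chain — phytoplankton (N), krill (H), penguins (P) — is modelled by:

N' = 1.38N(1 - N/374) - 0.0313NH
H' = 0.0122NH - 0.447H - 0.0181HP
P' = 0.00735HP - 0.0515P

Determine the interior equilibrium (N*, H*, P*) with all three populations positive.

N* ≈ 315, H* ≈ 7.01, P* ≈ 187

From dP/dt = 0: 0.00735H* = 0.0515, so H* = 7.01.
From dN/dt = 0: 1.38(1 - N*/374) = 0.0313·7.01, giving N* = 374·(1 - 0.159) = 315.
From dH/dt = 0: 0.0122·315 - 0.447 = 0.0181P*, so P* = 3.39/0.0181 = 187.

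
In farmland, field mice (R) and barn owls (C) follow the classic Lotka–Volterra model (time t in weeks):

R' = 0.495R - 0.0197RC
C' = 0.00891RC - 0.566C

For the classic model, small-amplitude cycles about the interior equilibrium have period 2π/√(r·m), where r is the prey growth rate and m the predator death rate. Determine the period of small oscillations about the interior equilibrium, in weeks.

T ≈ 11.9 weeks

Here r = 0.495 and m = 0.566, so r·m = 0.28.
ω = √0.28 = 0.529 per week, hence T = 2π/ω ≈ 11.9 weeks.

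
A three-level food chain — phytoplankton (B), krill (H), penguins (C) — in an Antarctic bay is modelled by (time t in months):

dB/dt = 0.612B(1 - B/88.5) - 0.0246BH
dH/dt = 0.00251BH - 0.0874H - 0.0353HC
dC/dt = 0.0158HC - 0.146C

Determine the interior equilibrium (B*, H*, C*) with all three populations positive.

B* ≈ 55.6, H* ≈ 9.24, C* ≈ 1.48

From dC/dt = 0: 0.0158H* = 0.146, so H* = 9.24.
From dB/dt = 0: 0.612(1 - B*/88.5) = 0.0246·9.24, giving B* = 88.5·(1 - 0.371) = 55.6.
From dH/dt = 0: 0.00251·55.6 - 0.0874 = 0.0353C*, so C* = 0.0522/0.0353 = 1.48.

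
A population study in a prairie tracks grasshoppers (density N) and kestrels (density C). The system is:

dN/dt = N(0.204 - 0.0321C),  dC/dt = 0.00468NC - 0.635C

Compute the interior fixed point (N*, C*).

N* ≈ 136, C* ≈ 6.36

Set dC/dt = 0 with C > 0: 0.00468N - 0.635 = 0, so N* = 0.635/0.00468 = 136.
Set dN/dt = 0 with N > 0: 0.204 - 0.0321C = 0, so C* = 0.204/0.0321 = 6.36.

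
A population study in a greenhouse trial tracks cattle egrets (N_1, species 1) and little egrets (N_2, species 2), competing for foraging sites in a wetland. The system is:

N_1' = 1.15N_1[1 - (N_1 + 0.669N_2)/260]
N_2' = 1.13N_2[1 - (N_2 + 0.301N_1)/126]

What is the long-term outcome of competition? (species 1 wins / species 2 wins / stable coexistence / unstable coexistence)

Compare the nullcline intercepts: K1/α12 = 260/0.669 = 389 > K2 = 126; K2/α21 = 126/0.301 = 419 > K1 = 260.
Since both inequalities hold, each species can invade when rare, so the interior equilibrium is stable.

stable coexistence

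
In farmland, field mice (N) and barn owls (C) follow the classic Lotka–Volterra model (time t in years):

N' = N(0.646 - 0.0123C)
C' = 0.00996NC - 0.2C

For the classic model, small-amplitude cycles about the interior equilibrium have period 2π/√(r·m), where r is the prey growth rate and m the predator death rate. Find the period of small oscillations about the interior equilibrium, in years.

T ≈ 17.5 years

Here r = 0.646 and m = 0.2, so r·m = 0.129.
ω = √0.129 = 0.359 per year, hence T = 2π/ω ≈ 17.5 years.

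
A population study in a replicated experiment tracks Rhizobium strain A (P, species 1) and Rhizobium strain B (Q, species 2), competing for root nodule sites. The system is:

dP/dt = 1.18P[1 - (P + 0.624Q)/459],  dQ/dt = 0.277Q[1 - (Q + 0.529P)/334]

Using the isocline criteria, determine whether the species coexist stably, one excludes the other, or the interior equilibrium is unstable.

stable coexistence

Compare the nullcline intercepts: K1/α12 = 459/0.624 = 736 > K2 = 334; K2/α21 = 334/0.529 = 631 > K1 = 459.
Since both inequalities hold, each species can invade when rare, so the interior equilibrium is stable.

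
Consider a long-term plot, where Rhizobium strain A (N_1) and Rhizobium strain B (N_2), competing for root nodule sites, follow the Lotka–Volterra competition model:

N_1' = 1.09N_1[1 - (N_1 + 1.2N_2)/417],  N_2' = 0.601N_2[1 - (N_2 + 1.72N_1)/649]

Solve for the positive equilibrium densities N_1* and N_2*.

N_1* ≈ 340, N_2* ≈ 64.1

Setting both brackets to zero gives the nullclines N_1 + 1.2N_2 = 417 and 1.72N_1 + N_2 = 649.
Substituting N_2 = 649 - 1.72N_1 into the first: N_1(1 - 1.2·1.72) = 417 - 1.2·649.
So N_1* = -362/-1.06 = 340, and then N_2* = 649 - 1.72·340 = 64.1.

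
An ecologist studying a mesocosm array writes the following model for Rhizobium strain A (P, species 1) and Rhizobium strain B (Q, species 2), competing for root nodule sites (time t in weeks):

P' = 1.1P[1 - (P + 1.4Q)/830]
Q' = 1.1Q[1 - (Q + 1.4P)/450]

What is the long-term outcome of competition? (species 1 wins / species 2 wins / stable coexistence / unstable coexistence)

Compare the nullcline intercepts: K1/α12 = 830/1.4 = 593 > K2 = 450; K2/α21 = 450/1.4 = 321 < K1 = 830.
Since the inequalities point opposite ways, species 1 can invade but species 2 cannot.

species 1 excludes species 2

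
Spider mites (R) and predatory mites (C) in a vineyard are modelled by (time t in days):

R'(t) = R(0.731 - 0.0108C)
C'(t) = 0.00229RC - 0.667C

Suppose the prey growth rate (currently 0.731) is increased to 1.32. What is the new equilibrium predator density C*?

At the interior fixed point, setting dR/dt = 0 with R > 0 fixes C* = (prey growth rate)/(RC coefficient) — independent of the other coefficients.
With the change, C* = 1.32/0.0108 = 122; it rises from 67.7.

C* ≈ 122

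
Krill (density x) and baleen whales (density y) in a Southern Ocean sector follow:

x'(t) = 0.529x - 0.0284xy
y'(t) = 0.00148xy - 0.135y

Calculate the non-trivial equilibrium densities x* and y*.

x* ≈ 91.2, y* ≈ 18.6

Set dy/dt = 0 with y > 0: 0.00148x - 0.135 = 0, so x* = 0.135/0.00148 = 91.2.
Set dx/dt = 0 with x > 0: 0.529 - 0.0284y = 0, so y* = 0.529/0.0284 = 18.6.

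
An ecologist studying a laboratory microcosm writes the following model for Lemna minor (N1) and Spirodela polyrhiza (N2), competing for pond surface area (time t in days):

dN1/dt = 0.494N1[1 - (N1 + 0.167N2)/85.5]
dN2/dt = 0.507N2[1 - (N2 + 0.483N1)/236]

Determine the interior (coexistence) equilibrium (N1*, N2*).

N1* ≈ 50.1, N2* ≈ 212

Setting both brackets to zero gives the nullclines N1 + 0.167N2 = 85.5 and 0.483N1 + N2 = 236.
Substituting N2 = 236 - 0.483N1 into the first: N1(1 - 0.167·0.483) = 85.5 - 0.167·236.
So N1* = 46.1/0.919 = 50.1, and then N2* = 236 - 0.483·50.1 = 212.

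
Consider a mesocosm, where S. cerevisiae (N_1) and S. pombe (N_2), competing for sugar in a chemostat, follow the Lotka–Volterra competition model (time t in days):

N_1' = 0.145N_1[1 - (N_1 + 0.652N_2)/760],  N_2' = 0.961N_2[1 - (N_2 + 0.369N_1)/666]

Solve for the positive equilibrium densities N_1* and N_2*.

N_1* ≈ 429, N_2* ≈ 508

Setting both brackets to zero gives the nullclines N_1 + 0.652N_2 = 760 and 0.369N_1 + N_2 = 666.
Substituting N_2 = 666 - 0.369N_1 into the first: N_1(1 - 0.652·0.369) = 760 - 0.652·666.
So N_1* = 326/0.759 = 429, and then N_2* = 666 - 0.369·429 = 508.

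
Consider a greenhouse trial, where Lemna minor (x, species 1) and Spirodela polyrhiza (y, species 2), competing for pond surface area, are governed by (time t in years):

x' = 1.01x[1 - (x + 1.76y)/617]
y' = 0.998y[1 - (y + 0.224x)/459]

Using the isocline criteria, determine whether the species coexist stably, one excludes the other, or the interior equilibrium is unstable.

Compare the nullcline intercepts: K1/α12 = 617/1.76 = 351 < K2 = 459; K2/α21 = 459/0.224 = 2050 > K1 = 617.
Since the inequalities point opposite ways, species 2 can invade but species 1 cannot.

species 2 excludes species 1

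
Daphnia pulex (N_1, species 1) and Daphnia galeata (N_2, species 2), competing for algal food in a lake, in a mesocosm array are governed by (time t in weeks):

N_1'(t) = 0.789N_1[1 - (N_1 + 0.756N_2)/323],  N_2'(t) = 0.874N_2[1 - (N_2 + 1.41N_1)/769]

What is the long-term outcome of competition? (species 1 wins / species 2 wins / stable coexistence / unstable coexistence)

species 2 excludes species 1

Compare the nullcline intercepts: K1/α12 = 323/0.756 = 427 < K2 = 769; K2/α21 = 769/1.41 = 545 > K1 = 323.
Since the inequalities point opposite ways, species 2 can invade but species 1 cannot.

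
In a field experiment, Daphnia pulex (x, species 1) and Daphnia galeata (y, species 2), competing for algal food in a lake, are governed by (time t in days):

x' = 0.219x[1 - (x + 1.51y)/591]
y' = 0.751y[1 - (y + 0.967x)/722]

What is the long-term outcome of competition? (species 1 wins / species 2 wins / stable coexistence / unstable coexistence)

species 2 excludes species 1

Compare the nullcline intercepts: K1/α12 = 591/1.51 = 391 < K2 = 722; K2/α21 = 722/0.967 = 747 > K1 = 591.
Since the inequalities point opposite ways, species 2 can invade but species 1 cannot.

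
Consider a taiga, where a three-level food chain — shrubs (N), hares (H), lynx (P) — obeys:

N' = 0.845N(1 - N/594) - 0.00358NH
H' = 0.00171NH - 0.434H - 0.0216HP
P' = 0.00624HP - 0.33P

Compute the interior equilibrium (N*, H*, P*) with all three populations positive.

From dP/dt = 0: 0.00624H* = 0.33, so H* = 52.9.
From dN/dt = 0: 0.845(1 - N*/594) = 0.00358·52.9, giving N* = 594·(1 - 0.224) = 461.
From dH/dt = 0: 0.00171·461 - 0.434 = 0.0216P*, so P* = 0.354/0.0216 = 16.4.

N* ≈ 461, H* ≈ 52.9, P* ≈ 16.4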